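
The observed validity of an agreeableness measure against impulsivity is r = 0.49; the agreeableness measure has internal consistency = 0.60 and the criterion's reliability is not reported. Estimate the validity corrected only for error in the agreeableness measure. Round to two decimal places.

0.63

Single correction: r_c = r_obs / √r_xx = 0.49 / √0.60 = 0.49 / 0.7746 ≈ 0.63.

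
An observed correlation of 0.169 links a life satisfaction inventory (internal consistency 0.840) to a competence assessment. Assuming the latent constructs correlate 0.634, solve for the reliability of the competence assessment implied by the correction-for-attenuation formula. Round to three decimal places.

r_true = r_obs / √(r_xx · r_yy) ⇒ 0.634 = 0.169 / √(0.840 · r_yy).
√(0.840 · r_yy) = 0.169 / 0.634 = 0.2666; 0.840 · r_yy = 0.0711; r_yy = 0.0711 / 0.840 ≈ 0.085.

0.085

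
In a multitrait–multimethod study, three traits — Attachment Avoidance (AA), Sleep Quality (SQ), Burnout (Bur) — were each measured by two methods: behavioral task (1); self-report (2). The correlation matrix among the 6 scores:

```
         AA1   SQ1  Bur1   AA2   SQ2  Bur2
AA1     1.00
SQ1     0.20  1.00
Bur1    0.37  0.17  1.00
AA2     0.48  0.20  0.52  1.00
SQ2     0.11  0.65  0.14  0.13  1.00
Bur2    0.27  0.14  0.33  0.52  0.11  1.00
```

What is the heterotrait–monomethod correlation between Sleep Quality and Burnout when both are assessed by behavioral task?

Different traits, same method: r(SQ1, Bur1) = 0.17.

0.17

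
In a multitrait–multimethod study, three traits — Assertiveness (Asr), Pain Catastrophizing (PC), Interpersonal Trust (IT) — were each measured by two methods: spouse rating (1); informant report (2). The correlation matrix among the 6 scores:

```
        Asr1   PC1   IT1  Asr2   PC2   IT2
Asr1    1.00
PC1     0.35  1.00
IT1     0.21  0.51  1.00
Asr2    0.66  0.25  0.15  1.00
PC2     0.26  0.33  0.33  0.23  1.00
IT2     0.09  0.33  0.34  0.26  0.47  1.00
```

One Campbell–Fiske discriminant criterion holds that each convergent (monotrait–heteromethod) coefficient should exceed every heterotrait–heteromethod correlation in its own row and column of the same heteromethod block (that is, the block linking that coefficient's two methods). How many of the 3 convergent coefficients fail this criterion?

1

Each convergent coefficient versus the relevant comparison correlations:
Asr (methods 1·2): 0.66 vs {0.26, 0.25, 0.09, 0.15} → pass.
PC (methods 1·2): 0.33 vs {0.25, 0.26, 0.33, 0.33} → fail.
IT (methods 1·2): 0.34 vs {0.15, 0.09, 0.33, 0.33} → pass.
1 of 3 fail.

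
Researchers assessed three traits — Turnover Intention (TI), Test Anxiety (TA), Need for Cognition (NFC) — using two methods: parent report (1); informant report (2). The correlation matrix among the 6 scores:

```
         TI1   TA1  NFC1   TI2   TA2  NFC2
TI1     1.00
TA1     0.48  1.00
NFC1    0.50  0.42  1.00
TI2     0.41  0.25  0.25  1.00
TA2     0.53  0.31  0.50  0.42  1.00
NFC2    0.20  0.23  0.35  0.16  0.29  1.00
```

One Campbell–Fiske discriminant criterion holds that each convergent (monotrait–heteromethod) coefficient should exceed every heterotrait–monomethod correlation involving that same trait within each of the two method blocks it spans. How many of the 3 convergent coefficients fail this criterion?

3

Checking each validity diagonal entry against its comparison values:
TI (methods 1·2): 0.41 vs {0.48, 0.42, 0.50, 0.16} → fail.
TA (methods 1·2): 0.31 vs {0.48, 0.42, 0.42, 0.29} → fail.
NFC (methods 1·2): 0.35 vs {0.50, 0.16, 0.42, 0.29} → fail.
3 of 3 fail.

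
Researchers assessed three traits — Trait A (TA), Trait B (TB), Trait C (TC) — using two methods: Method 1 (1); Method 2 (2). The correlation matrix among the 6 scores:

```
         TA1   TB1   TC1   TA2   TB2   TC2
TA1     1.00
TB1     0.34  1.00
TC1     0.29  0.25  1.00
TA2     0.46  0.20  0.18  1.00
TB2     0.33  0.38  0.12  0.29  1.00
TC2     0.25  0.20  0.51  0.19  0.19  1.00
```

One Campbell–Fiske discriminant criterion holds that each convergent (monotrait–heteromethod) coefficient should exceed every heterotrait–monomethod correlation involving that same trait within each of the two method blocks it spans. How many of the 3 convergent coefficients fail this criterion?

0

Each convergent coefficient versus the relevant comparison correlations:
TA (methods 1·2): 0.46 vs {0.34, 0.29, 0.29, 0.19} → pass.
TB (methods 1·2): 0.38 vs {0.34, 0.29, 0.25, 0.19} → pass.
TC (methods 1·2): 0.51 vs {0.29, 0.19, 0.25, 0.19} → pass.
0 of 3 fail.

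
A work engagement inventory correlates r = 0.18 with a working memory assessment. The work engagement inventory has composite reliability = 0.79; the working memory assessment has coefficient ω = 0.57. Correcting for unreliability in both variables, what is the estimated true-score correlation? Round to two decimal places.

r_true = r_obs / √(r_xx · r_yy) = 0.18 / √(0.79 × 0.57) = 0.18 / √0.4503 = 0.18 / 0.6710 ≈ 0.27.

0.27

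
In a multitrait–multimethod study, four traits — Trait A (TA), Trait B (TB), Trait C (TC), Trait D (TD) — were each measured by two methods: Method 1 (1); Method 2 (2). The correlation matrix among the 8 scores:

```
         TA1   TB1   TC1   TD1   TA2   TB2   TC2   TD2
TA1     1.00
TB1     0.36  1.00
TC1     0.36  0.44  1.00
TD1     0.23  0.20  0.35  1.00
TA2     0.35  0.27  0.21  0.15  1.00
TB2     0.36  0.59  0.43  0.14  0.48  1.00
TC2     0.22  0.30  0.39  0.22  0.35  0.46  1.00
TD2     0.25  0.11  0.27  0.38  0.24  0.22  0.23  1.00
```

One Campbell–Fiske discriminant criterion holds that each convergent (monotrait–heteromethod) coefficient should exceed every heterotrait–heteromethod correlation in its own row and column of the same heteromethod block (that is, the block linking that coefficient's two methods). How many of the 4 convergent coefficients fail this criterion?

Convergent coefficients and their comparison sets:
TA (methods 1·2): 0.35 vs {0.36, 0.27, 0.22, 0.21, 0.25, 0.15} → fail.
TB (methods 1·2): 0.59 vs {0.27, 0.36, 0.30, 0.43, 0.11, 0.14} → pass.
TC (methods 1·2): 0.39 vs {0.21, 0.22, 0.43, 0.30, 0.27, 0.22} → fail.
TD (methods 1·2): 0.38 vs {0.15, 0.25, 0.14, 0.11, 0.22, 0.27} → pass.
2 of 4 fail.

2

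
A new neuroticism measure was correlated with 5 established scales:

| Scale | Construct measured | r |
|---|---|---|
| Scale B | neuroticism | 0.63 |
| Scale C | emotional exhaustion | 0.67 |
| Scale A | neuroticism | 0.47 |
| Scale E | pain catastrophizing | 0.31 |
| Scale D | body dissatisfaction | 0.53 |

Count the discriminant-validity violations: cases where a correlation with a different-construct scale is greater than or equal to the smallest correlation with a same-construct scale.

2

Convergent (same construct = neuroticism): Scale B, Scale A.
Smallest convergent = 0.47. Discriminant values: 0.67, 0.31, 0.53; count ≥ 0.47 → 2.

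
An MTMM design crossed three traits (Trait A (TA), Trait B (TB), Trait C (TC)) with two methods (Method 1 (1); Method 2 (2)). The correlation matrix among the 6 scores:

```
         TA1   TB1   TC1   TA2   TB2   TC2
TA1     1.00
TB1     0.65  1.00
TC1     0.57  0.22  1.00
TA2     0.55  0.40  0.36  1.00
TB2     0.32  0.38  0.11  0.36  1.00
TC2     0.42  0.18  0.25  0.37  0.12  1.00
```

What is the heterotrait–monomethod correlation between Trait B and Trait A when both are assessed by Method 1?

Different traits, same method: r(TB1, TA1) = 0.65.

0.65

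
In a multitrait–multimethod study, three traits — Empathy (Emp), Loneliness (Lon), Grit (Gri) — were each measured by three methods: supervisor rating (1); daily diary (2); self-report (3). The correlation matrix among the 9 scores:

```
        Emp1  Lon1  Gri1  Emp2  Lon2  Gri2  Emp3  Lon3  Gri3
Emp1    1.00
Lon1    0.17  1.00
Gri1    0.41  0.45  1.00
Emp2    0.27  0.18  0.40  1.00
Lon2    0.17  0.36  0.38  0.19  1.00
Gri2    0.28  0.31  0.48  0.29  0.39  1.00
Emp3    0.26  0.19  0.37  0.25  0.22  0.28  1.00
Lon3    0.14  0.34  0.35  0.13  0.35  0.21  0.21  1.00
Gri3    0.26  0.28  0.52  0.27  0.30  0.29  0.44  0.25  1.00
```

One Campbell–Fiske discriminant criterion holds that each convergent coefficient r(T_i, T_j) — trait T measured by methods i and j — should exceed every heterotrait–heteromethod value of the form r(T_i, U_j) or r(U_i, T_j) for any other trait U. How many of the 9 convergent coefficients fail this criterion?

Convergent coefficients and their comparison sets:
Emp (methods 1·2): 0.27 vs {0.17, 0.18, 0.28, 0.40} → fail.
Emp (methods 1·3): 0.26 vs {0.14, 0.19, 0.26, 0.37} → fail.
Emp (methods 2·3): 0.25 vs {0.13, 0.22, 0.27, 0.28} → fail.
Lon (methods 1·2): 0.36 vs {0.18, 0.17, 0.31, 0.38} → fail.
Lon (methods 1·3): 0.34 vs {0.19, 0.14, 0.28, 0.35} → fail.
Lon (methods 2·3): 0.35 vs {0.22, 0.13, 0.30, 0.21} → pass.
Gri (methods 1·2): 0.48 vs {0.40, 0.28, 0.38, 0.31} → pass.
Gri (methods 1·3): 0.52 vs {0.37, 0.26, 0.35, 0.28} → pass.
Gri (methods 2·3): 0.29 vs {0.28, 0.27, 0.21, 0.30} → fail.
6 of 9 fail.

6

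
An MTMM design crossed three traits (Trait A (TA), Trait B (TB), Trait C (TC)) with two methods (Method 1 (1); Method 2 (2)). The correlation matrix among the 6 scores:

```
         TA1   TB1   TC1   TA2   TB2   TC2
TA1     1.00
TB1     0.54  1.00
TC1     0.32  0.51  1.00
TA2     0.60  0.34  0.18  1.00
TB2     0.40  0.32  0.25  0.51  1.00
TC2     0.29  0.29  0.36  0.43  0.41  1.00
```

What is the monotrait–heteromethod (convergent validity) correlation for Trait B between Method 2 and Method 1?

0.32

Same trait (TB), different methods: r(TB2, TB1) = 0.32.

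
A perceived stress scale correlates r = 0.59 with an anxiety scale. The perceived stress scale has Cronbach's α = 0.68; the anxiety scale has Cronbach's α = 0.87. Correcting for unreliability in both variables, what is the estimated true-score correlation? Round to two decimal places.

0.77

r_true = r_obs / √(r_xx · r_yy) = 0.59 / √(0.68 × 0.87) = 0.59 / √0.5916 = 0.59 / 0.7692 ≈ 0.77.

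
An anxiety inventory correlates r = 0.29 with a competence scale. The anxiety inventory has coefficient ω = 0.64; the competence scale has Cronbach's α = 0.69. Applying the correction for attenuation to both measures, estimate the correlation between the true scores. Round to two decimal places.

0.44

r_true = r_obs / √(r_xx · r_yy) = 0.29 / √(0.64 × 0.69) = 0.29 / √0.4416 = 0.29 / 0.6645 ≈ 0.44.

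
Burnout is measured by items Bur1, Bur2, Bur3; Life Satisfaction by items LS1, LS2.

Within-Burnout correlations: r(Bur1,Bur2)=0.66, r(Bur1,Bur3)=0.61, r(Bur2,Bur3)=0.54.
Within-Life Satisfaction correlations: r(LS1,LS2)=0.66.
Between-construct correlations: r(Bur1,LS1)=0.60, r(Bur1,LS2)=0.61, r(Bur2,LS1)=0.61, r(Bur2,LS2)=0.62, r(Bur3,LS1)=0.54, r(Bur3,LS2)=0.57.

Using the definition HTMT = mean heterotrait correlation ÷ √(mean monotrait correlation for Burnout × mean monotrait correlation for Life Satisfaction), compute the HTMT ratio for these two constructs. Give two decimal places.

0.94

Mean between = 3.55/6 = 0.5917.
Mean within-Bur = 1.81/3 = 0.6033; mean within-LS = 0.66/1 = 0.6600.
Geometric mean = √(0.6033 × 0.6600) = 0.6310.
HTMT = 0.5917 / 0.6310 = 0.94.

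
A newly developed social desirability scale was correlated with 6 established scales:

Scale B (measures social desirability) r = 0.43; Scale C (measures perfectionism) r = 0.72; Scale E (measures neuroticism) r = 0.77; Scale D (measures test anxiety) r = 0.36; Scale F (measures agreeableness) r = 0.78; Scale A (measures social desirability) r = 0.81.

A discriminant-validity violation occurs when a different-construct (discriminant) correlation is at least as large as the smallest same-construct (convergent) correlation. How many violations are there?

Convergent (same construct = social desirability): Scale B, Scale A.
Smallest convergent = 0.43. Discriminant values: 0.72, 0.77, 0.36, 0.78; count ≥ 0.43 → 3.

3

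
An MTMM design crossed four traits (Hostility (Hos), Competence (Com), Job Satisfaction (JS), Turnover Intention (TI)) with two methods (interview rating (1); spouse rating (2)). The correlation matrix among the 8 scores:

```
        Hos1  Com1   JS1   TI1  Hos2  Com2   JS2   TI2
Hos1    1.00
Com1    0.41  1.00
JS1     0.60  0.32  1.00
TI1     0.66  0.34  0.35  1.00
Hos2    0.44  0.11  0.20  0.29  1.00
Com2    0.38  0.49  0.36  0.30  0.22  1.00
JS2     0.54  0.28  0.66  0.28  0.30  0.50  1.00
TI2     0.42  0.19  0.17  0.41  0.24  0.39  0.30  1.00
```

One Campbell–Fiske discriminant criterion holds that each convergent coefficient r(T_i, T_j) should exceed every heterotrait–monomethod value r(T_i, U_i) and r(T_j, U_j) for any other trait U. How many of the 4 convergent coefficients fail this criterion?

3

Checking each validity diagonal entry against its comparison values:
Hos (methods 1·2): 0.44 vs {0.41, 0.22, 0.60, 0.30, 0.66, 0.24} → fail.
Com (methods 1·2): 0.49 vs {0.41, 0.22, 0.32, 0.50, 0.34, 0.39} → fail.
JS (methods 1·2): 0.66 vs {0.60, 0.30, 0.32, 0.50, 0.35, 0.30} → pass.
TI (methods 1·2): 0.41 vs {0.66, 0.24, 0.34, 0.39, 0.35, 0.30} → fail.
3 of 4 fail.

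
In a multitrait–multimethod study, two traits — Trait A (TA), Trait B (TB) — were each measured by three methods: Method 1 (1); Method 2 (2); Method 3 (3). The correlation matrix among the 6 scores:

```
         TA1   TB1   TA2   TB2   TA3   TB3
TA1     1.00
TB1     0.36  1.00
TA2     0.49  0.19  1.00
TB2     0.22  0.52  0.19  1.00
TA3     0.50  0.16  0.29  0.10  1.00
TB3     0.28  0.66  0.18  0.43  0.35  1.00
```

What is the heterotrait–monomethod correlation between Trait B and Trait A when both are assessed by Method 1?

Different traits, same method: r(TB1, TA1) = 0.36.

0.36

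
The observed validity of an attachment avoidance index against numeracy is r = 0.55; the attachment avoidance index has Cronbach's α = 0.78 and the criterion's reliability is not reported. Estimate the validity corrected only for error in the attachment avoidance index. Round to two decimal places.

Single correction: r_c = r_obs / √r_xx = 0.55 / √0.78 = 0.55 / 0.8832 ≈ 0.62.

0.62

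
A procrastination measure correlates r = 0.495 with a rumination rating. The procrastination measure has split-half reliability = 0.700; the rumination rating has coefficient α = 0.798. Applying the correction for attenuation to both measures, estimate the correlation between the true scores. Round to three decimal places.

0.662

r_true = r_obs / √(r_xx · r_yy) = 0.495 / √(0.700 × 0.798) = 0.495 / √0.558600 = 0.495 / 0.7474 ≈ 0.662.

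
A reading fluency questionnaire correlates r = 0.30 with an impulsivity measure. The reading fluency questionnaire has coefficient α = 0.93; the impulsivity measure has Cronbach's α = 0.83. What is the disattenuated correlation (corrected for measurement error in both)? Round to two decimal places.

0.34

r_true = r_obs / √(r_xx · r_yy) = 0.30 / √(0.93 × 0.83) = 0.30 / √0.7719 = 0.30 / 0.8786 ≈ 0.34.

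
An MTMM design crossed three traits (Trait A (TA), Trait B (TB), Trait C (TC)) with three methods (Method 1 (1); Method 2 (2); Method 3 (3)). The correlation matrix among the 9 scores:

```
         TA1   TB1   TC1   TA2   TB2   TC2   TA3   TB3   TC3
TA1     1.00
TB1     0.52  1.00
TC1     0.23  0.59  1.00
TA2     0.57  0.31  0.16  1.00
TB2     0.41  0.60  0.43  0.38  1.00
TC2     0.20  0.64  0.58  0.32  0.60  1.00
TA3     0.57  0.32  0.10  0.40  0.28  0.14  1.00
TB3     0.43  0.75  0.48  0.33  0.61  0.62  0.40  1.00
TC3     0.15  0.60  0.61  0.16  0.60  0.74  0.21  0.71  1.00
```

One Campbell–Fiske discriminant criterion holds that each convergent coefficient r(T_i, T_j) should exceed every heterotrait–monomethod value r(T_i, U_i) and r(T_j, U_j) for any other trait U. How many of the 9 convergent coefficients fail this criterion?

5

Checking each validity diagonal entry against its comparison values:
TA (methods 1·2): 0.57 vs {0.52, 0.38, 0.23, 0.32} → pass.
TA (methods 1·3): 0.57 vs {0.52, 0.40, 0.23, 0.21} → pass.
TA (methods 2·3): 0.40 vs {0.38, 0.40, 0.32, 0.21} → fail.
TB (methods 1·2): 0.60 vs {0.52, 0.38, 0.59, 0.60} → fail.
TB (methods 1·3): 0.75 vs {0.52, 0.40, 0.59, 0.71} → pass.
TB (methods 2·3): 0.61 vs {0.38, 0.40, 0.60, 0.71} → fail.
TC (methods 1·2): 0.58 vs {0.23, 0.32, 0.59, 0.60} → fail.
TC (methods 1·3): 0.61 vs {0.23, 0.21, 0.59, 0.71} → fail.
TC (methods 2·3): 0.74 vs {0.32, 0.21, 0.60, 0.71} → pass.
5 of 9 fail.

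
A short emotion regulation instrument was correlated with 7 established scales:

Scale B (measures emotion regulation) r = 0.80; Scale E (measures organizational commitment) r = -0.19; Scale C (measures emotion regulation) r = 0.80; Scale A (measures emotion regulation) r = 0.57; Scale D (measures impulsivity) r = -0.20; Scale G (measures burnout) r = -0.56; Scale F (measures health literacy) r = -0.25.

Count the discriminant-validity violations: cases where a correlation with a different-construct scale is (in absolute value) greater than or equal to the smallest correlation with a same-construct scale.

Convergent (same construct = emotion regulation): Scale B, Scale C, Scale A.
Smallest convergent = 0.57. Discriminant |r|: 0.19, 0.20, 0.56, 0.25; count ≥ 0.57 → 0.

0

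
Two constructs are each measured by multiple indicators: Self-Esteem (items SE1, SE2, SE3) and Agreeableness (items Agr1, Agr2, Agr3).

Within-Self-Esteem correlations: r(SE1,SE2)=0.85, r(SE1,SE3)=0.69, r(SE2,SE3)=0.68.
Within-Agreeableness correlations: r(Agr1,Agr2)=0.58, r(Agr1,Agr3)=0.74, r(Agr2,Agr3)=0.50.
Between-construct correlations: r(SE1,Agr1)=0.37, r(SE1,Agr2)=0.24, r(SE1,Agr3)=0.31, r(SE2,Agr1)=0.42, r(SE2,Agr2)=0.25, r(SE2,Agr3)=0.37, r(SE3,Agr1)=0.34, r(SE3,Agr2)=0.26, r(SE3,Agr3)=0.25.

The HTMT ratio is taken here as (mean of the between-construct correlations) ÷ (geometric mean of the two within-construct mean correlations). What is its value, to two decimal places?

Mean heterotrait r = 2.81/9 = 0.3122.
Mean within-SE = 2.22/3 = 0.7400; mean within-Agr = 1.82/3 = 0.6067.
Geometric mean = √(0.7400 × 0.6067) = 0.6700.
HTMT = 0.3122 / 0.6700 = 0.47.

0.47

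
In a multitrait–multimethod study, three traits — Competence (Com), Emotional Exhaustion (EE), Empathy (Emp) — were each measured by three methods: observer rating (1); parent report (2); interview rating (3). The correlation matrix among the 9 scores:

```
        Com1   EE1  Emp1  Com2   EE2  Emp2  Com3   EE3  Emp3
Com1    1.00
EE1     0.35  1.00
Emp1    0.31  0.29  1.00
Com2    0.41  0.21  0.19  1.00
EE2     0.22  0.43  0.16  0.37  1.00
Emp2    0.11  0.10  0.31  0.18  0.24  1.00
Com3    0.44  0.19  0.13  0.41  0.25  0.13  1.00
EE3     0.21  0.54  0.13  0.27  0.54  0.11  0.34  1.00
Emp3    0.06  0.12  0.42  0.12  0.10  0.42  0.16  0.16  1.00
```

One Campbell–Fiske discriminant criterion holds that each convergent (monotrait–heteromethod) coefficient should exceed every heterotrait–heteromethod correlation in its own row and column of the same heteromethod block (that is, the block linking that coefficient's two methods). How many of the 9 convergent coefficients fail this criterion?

0

Convergent coefficients and their comparison sets:
Com (methods 1·2): 0.41 vs {0.22, 0.21, 0.11, 0.19} → pass.
Com (methods 1·3): 0.44 vs {0.21, 0.19, 0.06, 0.13} → pass.
Com (methods 2·3): 0.41 vs {0.27, 0.25, 0.12, 0.13} → pass.
EE (methods 1·2): 0.43 vs {0.21, 0.22, 0.10, 0.16} → pass.
EE (methods 1·3): 0.54 vs {0.19, 0.21, 0.12, 0.13} → pass.
EE (methods 2·3): 0.54 vs {0.25, 0.27, 0.10, 0.11} → pass.
Emp (methods 1·2): 0.31 vs {0.19, 0.11, 0.16, 0.10} → pass.
Emp (methods 1·3): 0.42 vs {0.13, 0.06, 0.13, 0.12} → pass.
Emp (methods 2·3): 0.42 vs {0.13, 0.12, 0.11, 0.10} → pass.
0 of 9 fail.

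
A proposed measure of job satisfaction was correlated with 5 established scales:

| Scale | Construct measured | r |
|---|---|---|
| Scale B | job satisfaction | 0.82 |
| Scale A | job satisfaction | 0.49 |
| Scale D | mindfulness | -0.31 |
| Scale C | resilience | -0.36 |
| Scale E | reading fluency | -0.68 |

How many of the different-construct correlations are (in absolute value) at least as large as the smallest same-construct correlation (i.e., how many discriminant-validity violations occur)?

Convergent (same construct = job satisfaction): Scale B, Scale A.
Smallest convergent = 0.49. Discriminant |r|: 0.31, 0.36, 0.68; count ≥ 0.49 → 1.

1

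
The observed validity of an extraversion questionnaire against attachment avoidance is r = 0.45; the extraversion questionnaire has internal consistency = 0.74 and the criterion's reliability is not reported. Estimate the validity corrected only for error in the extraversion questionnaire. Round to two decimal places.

0.52

Single correction: r_c = r_obs / √r_xx = 0.45 / √0.74 = 0.45 / 0.8602 ≈ 0.52.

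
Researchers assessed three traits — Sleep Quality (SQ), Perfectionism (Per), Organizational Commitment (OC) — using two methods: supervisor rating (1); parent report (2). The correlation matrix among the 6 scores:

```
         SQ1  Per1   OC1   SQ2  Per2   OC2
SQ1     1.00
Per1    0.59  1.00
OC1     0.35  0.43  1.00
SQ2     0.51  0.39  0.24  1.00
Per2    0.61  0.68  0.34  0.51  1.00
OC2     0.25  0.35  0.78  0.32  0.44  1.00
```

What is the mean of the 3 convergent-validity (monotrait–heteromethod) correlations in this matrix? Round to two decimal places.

Convergent values: 0.51, 0.68, 0.78; mean = 1.97/3 = 0.66.

0.66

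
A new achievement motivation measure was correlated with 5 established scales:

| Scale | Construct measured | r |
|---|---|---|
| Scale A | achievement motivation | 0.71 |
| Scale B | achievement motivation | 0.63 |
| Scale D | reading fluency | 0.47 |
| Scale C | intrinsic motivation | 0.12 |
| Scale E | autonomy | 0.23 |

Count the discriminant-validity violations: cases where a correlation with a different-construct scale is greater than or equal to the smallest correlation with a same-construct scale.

Convergent (same construct = achievement motivation): Scale A, Scale B.
Smallest convergent = 0.63. Discriminant values: 0.47, 0.12, 0.23; count ≥ 0.63 → 0.

0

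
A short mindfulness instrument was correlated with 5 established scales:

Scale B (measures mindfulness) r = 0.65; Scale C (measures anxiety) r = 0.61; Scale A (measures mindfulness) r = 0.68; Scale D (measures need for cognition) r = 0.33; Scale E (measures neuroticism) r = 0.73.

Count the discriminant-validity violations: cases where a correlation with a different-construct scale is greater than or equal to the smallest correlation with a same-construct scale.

Convergent (same construct = mindfulness): Scale B, Scale A.
Smallest convergent = 0.65. Discriminant values: 0.61, 0.33, 0.73; count ≥ 0.65 → 1.

1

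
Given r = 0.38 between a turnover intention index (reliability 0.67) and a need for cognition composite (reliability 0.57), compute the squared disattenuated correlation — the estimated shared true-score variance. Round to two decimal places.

Disattenuated r = 0.38 / √(0.67 × 0.57) = 0.38 / 0.6180 = 0.6149.
Shared true-score variance = 0.6149² = 0.3781 ≈ 0.38.

0.38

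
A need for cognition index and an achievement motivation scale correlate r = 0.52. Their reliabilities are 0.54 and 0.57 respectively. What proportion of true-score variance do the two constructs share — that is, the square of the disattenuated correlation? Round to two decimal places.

0.88

Disattenuated r = 0.52 / √(0.54 × 0.57) = 0.52 / 0.5548 = 0.9373.
Shared true-score variance = 0.9373² = 0.8785 ≈ 0.88.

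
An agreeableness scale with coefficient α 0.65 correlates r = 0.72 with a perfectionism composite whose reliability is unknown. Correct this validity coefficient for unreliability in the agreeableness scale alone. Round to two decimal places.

Single correction: r_c = r_obs / √r_xx = 0.72 / √0.65 = 0.72 / 0.8062 ≈ 0.89.

0.89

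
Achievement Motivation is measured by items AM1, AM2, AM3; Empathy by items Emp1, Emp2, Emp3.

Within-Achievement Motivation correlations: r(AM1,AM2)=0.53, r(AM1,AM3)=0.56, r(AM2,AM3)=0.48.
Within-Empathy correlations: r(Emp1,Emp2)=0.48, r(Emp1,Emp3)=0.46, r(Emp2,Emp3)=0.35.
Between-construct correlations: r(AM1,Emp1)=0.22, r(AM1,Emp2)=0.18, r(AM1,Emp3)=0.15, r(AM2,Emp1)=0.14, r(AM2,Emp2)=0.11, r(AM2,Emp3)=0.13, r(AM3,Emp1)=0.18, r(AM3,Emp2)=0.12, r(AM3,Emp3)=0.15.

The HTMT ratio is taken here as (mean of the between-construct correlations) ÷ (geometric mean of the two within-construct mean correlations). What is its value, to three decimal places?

Between-construct mean = 1.38/9 = 0.1533.
Mean within-AM = 1.57/3 = 0.5233; mean within-Emp = 1.29/3 = 0.4300.
Geometric mean = √(0.5233 × 0.4300) = 0.4744.
HTMT = 0.1533 / 0.4744 = 0.323.

0.323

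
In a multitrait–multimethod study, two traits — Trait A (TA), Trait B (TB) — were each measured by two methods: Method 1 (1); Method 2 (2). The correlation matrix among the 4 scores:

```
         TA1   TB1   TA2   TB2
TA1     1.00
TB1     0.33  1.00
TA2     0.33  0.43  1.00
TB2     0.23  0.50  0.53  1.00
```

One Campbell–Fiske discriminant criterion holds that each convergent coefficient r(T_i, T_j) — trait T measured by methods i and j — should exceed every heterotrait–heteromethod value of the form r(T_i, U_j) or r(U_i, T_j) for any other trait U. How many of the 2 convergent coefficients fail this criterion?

Each convergent coefficient versus the relevant comparison correlations:
TA (methods 1·2): 0.33 vs {0.23, 0.43} → fail.
TB (methods 1·2): 0.50 vs {0.43, 0.23} → pass.
1 of 2 fail.

1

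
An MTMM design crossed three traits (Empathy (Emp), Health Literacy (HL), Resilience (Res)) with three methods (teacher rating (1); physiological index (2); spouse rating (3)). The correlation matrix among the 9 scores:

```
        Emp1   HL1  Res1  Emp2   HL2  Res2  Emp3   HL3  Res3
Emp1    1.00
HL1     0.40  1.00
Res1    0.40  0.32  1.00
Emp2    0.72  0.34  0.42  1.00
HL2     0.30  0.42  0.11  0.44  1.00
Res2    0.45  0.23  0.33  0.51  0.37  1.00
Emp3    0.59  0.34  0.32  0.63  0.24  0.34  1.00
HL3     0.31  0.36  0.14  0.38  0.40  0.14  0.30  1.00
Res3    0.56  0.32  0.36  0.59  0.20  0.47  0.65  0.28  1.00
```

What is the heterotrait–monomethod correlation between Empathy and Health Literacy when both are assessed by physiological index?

0.44

Different traits, same method: r(Emp2, HL2) = 0.44.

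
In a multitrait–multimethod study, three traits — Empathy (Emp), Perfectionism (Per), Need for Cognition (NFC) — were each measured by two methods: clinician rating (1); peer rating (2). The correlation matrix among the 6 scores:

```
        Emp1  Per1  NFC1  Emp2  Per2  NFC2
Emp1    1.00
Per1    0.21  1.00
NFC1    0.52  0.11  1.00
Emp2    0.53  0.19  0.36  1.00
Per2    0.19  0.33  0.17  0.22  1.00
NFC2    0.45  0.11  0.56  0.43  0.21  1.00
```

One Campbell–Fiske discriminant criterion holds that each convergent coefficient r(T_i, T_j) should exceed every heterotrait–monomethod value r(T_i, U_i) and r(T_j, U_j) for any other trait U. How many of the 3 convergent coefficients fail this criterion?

0

Each convergent coefficient versus the relevant comparison correlations:
Emp (methods 1·2): 0.53 vs {0.21, 0.22, 0.52, 0.43} → pass.
Per (methods 1·2): 0.33 vs {0.21, 0.22, 0.11, 0.21} → pass.
NFC (methods 1·2): 0.56 vs {0.52, 0.43, 0.11, 0.21} → pass.
0 of 3 fail.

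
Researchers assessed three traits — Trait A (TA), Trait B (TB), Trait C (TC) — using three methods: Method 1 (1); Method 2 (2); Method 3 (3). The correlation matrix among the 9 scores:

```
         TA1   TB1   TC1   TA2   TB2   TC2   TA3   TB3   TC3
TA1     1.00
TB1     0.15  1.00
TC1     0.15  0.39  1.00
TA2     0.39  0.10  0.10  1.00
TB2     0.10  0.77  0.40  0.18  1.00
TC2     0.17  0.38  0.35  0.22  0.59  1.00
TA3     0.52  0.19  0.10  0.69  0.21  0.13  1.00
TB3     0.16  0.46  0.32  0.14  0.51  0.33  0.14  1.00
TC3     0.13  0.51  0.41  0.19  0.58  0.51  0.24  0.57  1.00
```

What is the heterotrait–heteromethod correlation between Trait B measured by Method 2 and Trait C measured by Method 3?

0.58

Different traits and methods: r(TB2, TC3) = 0.58.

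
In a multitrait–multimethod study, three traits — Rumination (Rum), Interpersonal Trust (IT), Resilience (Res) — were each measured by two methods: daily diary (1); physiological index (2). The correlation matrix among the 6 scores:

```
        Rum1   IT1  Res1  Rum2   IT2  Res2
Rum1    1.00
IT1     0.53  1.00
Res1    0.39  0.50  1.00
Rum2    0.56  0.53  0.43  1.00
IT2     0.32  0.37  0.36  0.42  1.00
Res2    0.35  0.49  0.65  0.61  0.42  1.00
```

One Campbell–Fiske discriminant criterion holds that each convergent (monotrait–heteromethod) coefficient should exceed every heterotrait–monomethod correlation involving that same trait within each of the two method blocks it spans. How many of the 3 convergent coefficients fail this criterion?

Each convergent coefficient versus the relevant comparison correlations:
Rum (methods 1·2): 0.56 vs {0.53, 0.42, 0.39, 0.61} → fail.
IT (methods 1·2): 0.37 vs {0.53, 0.42, 0.50, 0.42} → fail.
Res (methods 1·2): 0.65 vs {0.39, 0.61, 0.50, 0.42} → pass.
2 of 3 fail.

2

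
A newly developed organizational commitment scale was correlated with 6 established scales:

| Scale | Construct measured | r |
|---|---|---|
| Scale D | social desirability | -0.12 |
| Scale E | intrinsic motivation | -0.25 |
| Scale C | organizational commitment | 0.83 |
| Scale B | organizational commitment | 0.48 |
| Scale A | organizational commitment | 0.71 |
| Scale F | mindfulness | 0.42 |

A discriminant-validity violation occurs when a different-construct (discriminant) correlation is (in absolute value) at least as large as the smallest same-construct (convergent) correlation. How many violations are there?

Convergent (same construct = organizational commitment): Scale C, Scale B, Scale A.
Smallest convergent = 0.48. Discriminant |r|: 0.12, 0.25, 0.42; count ≥ 0.48 → 0.

0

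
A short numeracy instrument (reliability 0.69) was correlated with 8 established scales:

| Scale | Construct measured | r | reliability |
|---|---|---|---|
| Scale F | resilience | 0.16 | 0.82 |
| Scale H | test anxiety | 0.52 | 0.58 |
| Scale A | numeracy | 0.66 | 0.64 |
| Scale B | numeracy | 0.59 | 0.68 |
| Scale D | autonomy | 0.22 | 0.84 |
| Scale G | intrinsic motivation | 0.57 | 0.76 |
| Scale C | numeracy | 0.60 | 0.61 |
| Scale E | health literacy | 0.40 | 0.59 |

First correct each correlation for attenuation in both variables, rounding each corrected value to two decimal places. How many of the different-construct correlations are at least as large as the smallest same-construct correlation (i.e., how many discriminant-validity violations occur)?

0

Disattenuated r (r / √(r_scale · r_new)):
  Scale F (disc): 0.16 / √(0.82·0.69) = 0.21
  Scale H (disc): 0.52 / √(0.58·0.69) = 0.82
  Scale A (conv): 0.66 / √(0.64·0.69) = 0.99
  Scale B (conv): 0.59 / √(0.68·0.69) = 0.86
  Scale D (disc): 0.22 / √(0.84·0.69) = 0.29
  Scale G (disc): 0.57 / √(0.76·0.69) = 0.79
  Scale C (conv): 0.60 / √(0.61·0.69) = 0.92
  Scale E (disc): 0.40 / √(0.59·0.69) = 0.63
Smallest convergent = 0.86. Discriminant values: 0.21, 0.82, 0.29, 0.79, 0.63; count ≥ 0.86 → 0.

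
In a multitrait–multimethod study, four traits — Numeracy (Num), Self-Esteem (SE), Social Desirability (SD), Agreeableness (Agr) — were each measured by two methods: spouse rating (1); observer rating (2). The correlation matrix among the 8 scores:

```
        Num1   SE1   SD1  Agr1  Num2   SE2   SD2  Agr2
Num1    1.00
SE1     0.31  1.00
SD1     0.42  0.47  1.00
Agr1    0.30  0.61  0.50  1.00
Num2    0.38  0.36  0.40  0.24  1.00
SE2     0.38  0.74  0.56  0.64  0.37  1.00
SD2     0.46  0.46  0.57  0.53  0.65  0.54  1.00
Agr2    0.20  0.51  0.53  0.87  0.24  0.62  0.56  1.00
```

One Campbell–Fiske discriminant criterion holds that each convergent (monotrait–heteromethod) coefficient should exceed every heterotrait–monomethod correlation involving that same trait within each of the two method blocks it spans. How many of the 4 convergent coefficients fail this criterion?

2

Convergent coefficients and their comparison sets:
Num (methods 1·2): 0.38 vs {0.31, 0.37, 0.42, 0.65, 0.30, 0.24} → fail.
SE (methods 1·2): 0.74 vs {0.31, 0.37, 0.47, 0.54, 0.61, 0.62} → pass.
SD (methods 1·2): 0.57 vs {0.42, 0.65, 0.47, 0.54, 0.50, 0.56} → fail.
Agr (methods 1·2): 0.87 vs {0.30, 0.24, 0.61, 0.62, 0.50, 0.56} → pass.
2 of 4 fail.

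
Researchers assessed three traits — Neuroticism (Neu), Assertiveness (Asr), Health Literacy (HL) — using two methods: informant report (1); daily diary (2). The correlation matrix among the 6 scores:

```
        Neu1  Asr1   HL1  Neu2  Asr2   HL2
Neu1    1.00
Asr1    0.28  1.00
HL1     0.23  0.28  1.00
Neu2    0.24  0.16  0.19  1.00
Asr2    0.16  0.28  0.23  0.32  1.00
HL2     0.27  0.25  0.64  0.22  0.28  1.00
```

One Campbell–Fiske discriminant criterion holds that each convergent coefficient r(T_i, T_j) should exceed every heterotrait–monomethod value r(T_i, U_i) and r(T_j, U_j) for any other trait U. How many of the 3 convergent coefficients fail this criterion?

Checking each validity diagonal entry against its comparison values:
Neu (methods 1·2): 0.24 vs {0.28, 0.32, 0.23, 0.22} → fail.
Asr (methods 1·2): 0.28 vs {0.28, 0.32, 0.28, 0.28} → fail.
HL (methods 1·2): 0.64 vs {0.23, 0.22, 0.28, 0.28} → pass.
2 of 3 fail.

2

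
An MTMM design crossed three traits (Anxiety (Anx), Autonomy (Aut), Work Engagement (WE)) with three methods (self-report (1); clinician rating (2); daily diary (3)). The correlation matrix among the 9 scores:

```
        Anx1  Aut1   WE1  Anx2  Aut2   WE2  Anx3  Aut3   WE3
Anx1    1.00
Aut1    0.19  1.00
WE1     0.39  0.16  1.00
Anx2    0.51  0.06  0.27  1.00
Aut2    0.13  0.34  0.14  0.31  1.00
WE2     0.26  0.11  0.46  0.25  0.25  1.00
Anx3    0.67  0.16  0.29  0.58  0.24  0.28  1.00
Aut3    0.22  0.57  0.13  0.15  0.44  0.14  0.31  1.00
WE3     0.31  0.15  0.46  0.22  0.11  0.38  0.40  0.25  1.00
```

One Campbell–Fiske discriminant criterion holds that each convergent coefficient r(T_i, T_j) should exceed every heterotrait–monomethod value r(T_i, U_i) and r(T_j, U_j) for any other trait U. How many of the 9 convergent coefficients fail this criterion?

1

Checking each validity diagonal entry against its comparison values:
Anx (methods 1·2): 0.51 vs {0.19, 0.31, 0.39, 0.25} → pass.
Anx (methods 1·3): 0.67 vs {0.19, 0.31, 0.39, 0.40} → pass.
Anx (methods 2·3): 0.58 vs {0.31, 0.31, 0.25, 0.40} → pass.
Aut (methods 1·2): 0.34 vs {0.19, 0.31, 0.16, 0.25} → pass.
Aut (methods 1·3): 0.57 vs {0.19, 0.31, 0.16, 0.25} → pass.
Aut (methods 2·3): 0.44 vs {0.31, 0.31, 0.25, 0.25} → pass.
WE (methods 1·2): 0.46 vs {0.39, 0.25, 0.16, 0.25} → pass.
WE (methods 1·3): 0.46 vs {0.39, 0.40, 0.16, 0.25} → pass.
WE (methods 2·3): 0.38 vs {0.25, 0.40, 0.25, 0.25} → fail.
1 of 9 fail.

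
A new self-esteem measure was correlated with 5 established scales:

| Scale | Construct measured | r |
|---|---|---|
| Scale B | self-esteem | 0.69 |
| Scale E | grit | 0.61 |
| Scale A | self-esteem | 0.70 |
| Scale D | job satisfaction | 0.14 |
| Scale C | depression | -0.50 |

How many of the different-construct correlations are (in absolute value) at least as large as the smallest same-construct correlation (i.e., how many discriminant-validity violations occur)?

0

Convergent (same construct = self-esteem): Scale B, Scale A.
Smallest convergent = 0.69. Discriminant |r|: 0.61, 0.14, 0.50; count ≥ 0.69 → 0.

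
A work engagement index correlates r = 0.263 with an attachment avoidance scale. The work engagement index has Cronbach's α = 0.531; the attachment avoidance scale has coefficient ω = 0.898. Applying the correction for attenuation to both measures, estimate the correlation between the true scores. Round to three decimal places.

0.381

r_true = r_obs / √(r_xx · r_yy) = 0.263 / √(0.531 × 0.898) = 0.263 / √0.476838 = 0.263 / 0.6905 ≈ 0.381.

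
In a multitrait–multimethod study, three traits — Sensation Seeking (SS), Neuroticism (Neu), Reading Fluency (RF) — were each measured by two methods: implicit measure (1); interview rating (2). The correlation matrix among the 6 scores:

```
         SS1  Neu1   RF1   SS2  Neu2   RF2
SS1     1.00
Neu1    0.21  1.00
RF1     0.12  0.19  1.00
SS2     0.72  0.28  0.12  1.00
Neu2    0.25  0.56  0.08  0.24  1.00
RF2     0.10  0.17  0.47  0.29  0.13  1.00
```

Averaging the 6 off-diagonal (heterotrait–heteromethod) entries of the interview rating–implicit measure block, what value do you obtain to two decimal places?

HTHM values (method 2 × method 1): 0.28, 0.12, 0.25, 0.08, 0.10, 0.17; mean = 1.00/6 = 0.17.

0.17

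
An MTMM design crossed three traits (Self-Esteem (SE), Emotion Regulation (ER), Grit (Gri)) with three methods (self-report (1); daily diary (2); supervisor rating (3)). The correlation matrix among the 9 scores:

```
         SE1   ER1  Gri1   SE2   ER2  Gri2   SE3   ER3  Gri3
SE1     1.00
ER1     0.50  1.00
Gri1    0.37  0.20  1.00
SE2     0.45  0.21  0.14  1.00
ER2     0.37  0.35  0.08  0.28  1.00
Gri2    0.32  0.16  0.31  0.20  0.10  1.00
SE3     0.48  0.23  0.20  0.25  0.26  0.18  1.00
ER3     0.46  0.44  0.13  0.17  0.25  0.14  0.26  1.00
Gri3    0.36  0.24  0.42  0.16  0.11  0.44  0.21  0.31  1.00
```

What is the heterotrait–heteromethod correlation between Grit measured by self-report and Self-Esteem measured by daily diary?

0.14

Different traits and methods: r(Gri1, SE2) = 0.14.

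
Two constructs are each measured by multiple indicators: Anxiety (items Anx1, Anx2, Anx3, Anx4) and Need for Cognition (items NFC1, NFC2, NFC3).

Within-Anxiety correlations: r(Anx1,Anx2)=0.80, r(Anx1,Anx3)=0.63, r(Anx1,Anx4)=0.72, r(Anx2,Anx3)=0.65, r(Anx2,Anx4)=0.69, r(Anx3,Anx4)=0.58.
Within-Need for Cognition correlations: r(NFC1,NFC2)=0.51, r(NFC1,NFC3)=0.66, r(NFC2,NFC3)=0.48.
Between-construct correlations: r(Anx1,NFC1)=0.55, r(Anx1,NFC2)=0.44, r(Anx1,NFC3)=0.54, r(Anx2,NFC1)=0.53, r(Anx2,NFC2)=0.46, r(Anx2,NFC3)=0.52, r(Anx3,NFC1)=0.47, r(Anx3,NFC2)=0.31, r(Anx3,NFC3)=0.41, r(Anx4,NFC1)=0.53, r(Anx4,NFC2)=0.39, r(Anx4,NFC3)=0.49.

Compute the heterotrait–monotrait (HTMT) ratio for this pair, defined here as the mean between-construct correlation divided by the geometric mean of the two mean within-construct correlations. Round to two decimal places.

0.77

Mean between = 5.64/12 = 0.4700.
Mean within-Anx = 4.07/6 = 0.6783; mean within-NFC = 1.65/3 = 0.5500.
Geometric mean = √(0.6783 × 0.5500) = 0.6108.
HTMT = 0.4700 / 0.6108 = 0.77.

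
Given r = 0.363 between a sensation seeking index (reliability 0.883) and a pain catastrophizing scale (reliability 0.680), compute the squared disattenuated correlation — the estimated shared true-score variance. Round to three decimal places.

0.219

Disattenuated r = 0.363 / √(0.883 × 0.680) = 0.363 / 0.7749 = 0.4684.
Shared true-score variance = 0.4684² = 0.2194 ≈ 0.219.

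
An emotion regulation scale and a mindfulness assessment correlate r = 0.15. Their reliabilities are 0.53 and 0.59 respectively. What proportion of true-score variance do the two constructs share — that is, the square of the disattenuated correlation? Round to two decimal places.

Disattenuated r = 0.15 / √(0.53 × 0.59) = 0.15 / 0.5592 = 0.2682.
Shared true-score variance = 0.2682² = 0.0719 ≈ 0.07.

0.07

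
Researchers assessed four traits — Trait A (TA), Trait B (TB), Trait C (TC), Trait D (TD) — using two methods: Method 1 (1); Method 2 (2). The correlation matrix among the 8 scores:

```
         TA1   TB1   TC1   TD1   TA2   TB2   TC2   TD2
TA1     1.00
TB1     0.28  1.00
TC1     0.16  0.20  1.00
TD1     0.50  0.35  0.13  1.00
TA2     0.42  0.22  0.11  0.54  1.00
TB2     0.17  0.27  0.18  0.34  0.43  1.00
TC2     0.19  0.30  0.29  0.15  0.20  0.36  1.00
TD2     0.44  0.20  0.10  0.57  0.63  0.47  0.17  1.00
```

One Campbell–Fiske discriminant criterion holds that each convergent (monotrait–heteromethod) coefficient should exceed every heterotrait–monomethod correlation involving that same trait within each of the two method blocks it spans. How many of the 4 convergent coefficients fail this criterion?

Checking each validity diagonal entry against its comparison values:
TA (methods 1·2): 0.42 vs {0.28, 0.43, 0.16, 0.20, 0.50, 0.63} → fail.
TB (methods 1·2): 0.27 vs {0.28, 0.43, 0.20, 0.36, 0.35, 0.47} → fail.
TC (methods 1·2): 0.29 vs {0.16, 0.20, 0.20, 0.36, 0.13, 0.17} → fail.
TD (methods 1·2): 0.57 vs {0.50, 0.63, 0.35, 0.47, 0.13, 0.17} → fail.
4 of 4 fail.

4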